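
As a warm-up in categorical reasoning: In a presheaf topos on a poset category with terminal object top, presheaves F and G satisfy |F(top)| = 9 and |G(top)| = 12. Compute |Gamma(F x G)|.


Global sections of a presheaf on a poset with terminal top satisfy
Gamma(H) ~ H(top). Presheaves admit pointwise products, so
(F x G)(top) = F(top) x G(top) (Cartesian product).
|Gamma(F x G)| = |F(top)| * |G(top)| = 9 * 12 = 108.

108


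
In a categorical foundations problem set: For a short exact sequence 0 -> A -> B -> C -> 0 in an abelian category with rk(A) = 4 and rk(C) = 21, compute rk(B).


For a short exact sequence 0 -> A -> B -> C -> 0,
rank is additive: rank(B) = rank(A) + rank(C).
rank(B) = 4 + 21 = 25

25


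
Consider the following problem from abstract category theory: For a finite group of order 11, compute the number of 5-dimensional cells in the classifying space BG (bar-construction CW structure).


In the bar-construction CW model of BG, the n-cells are indexed by
n-tuples [g_1|...|g_n] of non-identity elements of G (degenerate
simplices with some g_i = e do not contribute cells), so there are
(|G| - 1)^n n-cells.
For dim = 5 with |G| = 11:
cells = (11 - 1)^5 = 10^5 = 100000

100000


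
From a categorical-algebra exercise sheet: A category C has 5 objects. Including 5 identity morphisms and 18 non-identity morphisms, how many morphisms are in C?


Each object has an identity morphism, giving 5 identities.
Adding the 18 non-identity morphisms:
Total = 5 + 18 = 23

23


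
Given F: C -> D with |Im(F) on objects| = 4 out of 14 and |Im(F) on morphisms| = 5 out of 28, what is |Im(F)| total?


The image of F consists of distinct objects and distinct morphisms.
|Im(F)| on objects = 4
|Im(F)| on morphisms = 5
Total image cardinality = 4 + 5 = 9

9


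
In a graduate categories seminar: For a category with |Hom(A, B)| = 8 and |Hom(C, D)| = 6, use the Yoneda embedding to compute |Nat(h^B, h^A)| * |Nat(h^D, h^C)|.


By the Yoneda lemma, Nat(h^B, h^A) is isomorphic to Hom(A, B),
so |Nat(h^B, h^A)| = |Hom(A, B)| and |Nat(h^D, h^C)| = |Hom(C, D)|.
|Hom(A, B)| = 8, |Hom(C, D)| = 6.
|Nat(h^B, h^A) x Nat(h^D, h^C)| = 8 * 6 = 48

48


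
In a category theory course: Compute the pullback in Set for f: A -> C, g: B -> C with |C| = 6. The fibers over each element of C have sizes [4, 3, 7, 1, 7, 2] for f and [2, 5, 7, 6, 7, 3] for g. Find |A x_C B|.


The pullback A x_C B consists of pairs (a, b) with f(a) = g(b).
For each element c in C, the fiber product has |f^-1(c)| * |g^-1(c)| elements.
Summing over C: 4 * 2 + 3 * 5 + 7 * 7 + 1 * 6 + 7 * 7 + 2 * 3
= 8 + 15 + 49 + 6 + 49 + 6 = 133

133


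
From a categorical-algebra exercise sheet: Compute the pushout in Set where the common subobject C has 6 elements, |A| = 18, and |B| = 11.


The pushout A +_C B identifies the images of C in A and B.
|A +_C B| = |A| + |B| - |C| (for injections).
= 18 + 11 - 6 = 23

23


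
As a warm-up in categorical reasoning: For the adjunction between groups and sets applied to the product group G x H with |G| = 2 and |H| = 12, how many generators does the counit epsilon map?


The counit epsilon_K: F(U(K)) -> K of the Free-Forgetful adjunction
maps |K| generators of F(U(K)) into K. For K = G x H (the product group),
|G x H| = |G| * |H|.
Total generators mapped = 2 * 12 = 24.

24


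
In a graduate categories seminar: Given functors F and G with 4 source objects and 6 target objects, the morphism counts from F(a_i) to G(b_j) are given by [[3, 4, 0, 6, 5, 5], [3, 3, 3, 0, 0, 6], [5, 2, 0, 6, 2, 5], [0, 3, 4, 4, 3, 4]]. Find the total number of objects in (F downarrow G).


Objects of (F downarrow G) are triples (a, b, h: F(a)->G(b)).
The count equals the sum of all entries in the hom-matrix.
sum(row 0) = 23
sum(row 1) = 15
sum(row 2) = 20
sum(row 3) = 18
Grand total = 76

76


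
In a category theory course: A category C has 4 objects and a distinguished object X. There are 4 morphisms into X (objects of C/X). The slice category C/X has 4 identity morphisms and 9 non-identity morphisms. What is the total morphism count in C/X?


In the slice category C/X, objects are morphisms to X.
Identity morphisms: 4 (one per object of C/X).
Non-identity morphisms: 9.
Total = 4 + 9 = 13

13


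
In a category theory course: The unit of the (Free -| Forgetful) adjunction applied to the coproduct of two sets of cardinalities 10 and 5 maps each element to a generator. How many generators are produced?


The unit eta_X: X -> U(F(X)) of the Free-Forgetful adjunction
maps each element of X to a generator of F(X). For X = S + T (disjoint
union in Set), |S + T| = |S| + |T|.
Total mappings = 10 + 5 = 15.

15


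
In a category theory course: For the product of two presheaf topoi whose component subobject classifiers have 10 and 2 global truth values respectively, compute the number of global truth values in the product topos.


In a product of presheaf topoi E_1 x E_2, the subobject classifier
is Omega = Omega_1 x Omega_2 (componentwise), so
|Omega(top)| = |Omega_1(top_1)| * |Omega_2(top_2)|.
= 10 * 2 = 20.

20


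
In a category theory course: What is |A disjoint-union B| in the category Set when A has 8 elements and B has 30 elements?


In Set, the coproduct A + B is the disjoint union.
|A + B| = |A| + |B| = 8 + 30 = 38

38


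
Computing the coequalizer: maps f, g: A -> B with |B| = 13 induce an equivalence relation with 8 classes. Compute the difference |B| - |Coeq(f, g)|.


The coequalizer Coeq(f, g) = B / ~ has one element per equivalence class.
|B| = 13, |Coeq(f, g)| = 8.
|B| - |Coeq(f, g)| = 13 - 8 = 5.

5


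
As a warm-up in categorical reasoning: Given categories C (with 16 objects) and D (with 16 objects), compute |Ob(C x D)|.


The product category C x D has objects that are pairs (c, d).
Number of pairs = |Ob(C)| * |Ob(D)| = 16 * 16 = 256

256


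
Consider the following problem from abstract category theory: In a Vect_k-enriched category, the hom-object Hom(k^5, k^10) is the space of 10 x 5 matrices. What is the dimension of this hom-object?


In Vect-enriched categories, Hom(k^n, k^m) is the space of m x n matrices.
dim(Hom(k^5, k^10)) = 10 * 5 = 50

50


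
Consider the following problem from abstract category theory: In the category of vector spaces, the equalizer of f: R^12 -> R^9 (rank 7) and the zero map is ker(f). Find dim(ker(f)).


The equalizer of f and the zero map is ker(f).
By the rank-nullity theorem: dim(ker(f)) = dim(domain) - rank(f).
dim(ker(f)) = 12 - 7 = 5

5


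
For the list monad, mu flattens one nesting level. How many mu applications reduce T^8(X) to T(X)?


Each application of mu: T^2 -> T removes one layer of nesting.
Starting at depth 8 (i.e., T^8(X)), we need to reach T(X).
Number of mu applications = 8 - 1 = 7

7


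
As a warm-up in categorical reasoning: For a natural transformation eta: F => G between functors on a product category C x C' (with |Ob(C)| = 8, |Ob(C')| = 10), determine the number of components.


A natural transformation eta: F => G assigns one component morphism per
object of the domain category.
The domain is the product category C x C', so
|Ob(C x C')| = |Ob(C)| * |Ob(C')| = 8 * 10 = 80.
Therefore eta has 80 component morphisms.

80


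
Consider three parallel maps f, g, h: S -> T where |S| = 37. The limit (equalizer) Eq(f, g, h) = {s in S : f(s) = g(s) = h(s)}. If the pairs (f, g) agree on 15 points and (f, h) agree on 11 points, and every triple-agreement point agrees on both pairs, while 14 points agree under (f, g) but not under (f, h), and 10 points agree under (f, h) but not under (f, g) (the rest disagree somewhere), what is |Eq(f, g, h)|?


Eq(f, g, h) is the triple-agreement set: points in S where all three
maps take the same value. Using inclusion-exclusion on the pairwise data:
Pair (f, g) agrees on 15 points; pair (f, h) on 11 points.
Points agreeing under (f, g) but not (f, h) = 14; under (f, h) but not (f, g) = 10.
Triple-agreement = agreement-in-(f, g) minus points that agree under (f, g) but not (f, h):
|Eq(f, g, h)| = 15 - 14 = 1
(cross-check via (f, h): 11 - 10 = 1.)

1


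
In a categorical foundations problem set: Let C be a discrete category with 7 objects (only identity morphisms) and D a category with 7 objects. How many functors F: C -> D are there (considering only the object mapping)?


A functor from a discrete category C to D is determined by
where each object maps. Each of the 7 objects of C can map
to any of the 7 objects of D independently.
Number of functors = 7^7 = 823543

823543


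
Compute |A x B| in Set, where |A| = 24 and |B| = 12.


In Set, the product A x B is the Cartesian product.
By the universal property, |A x B| = |A| * |B|.
|A x B| = 24 * 12 = 288

288


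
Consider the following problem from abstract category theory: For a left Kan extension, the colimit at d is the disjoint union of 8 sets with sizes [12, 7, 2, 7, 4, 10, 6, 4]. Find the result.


Pointwise, the left Kan extension (Lan_F H)(d) is the colimit, indexed
by the comma category (F downarrow d), of H composed with the
projection (F downarrow d) -> C. Here that colimit is given
as a coproduct (disjoint union) of sets, so its cardinality is the
sum of the sizes of the summands.
Coproduct of sets with sizes: 12 + 7 + 2 + 7 + 4 + 10 + 6 + 4
= 52

52


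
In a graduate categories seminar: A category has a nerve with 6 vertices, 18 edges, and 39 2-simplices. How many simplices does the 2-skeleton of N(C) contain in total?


The 2-skeleton of the nerve N(C) consists of simplices in dimensions 0, 1, 2:
  |N(C)_0| = 6 (objects)
  |N(C)_1| = 18 (morphisms)
  |N(C)_2| = 39 (composable pairs)
Total = 6 + 18 + 39 = 63

63


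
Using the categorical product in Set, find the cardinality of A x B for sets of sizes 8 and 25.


In Set, the product A x B is the Cartesian product.
By the universal property, |A x B| = |A| * |B|.
|A x B| = 8 * 25 = 200

200


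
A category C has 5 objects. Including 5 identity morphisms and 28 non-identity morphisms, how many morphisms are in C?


Each object has an identity morphism, giving 5 identities.
Adding the 28 non-identity morphisms:
Total = 5 + 28 = 33

33


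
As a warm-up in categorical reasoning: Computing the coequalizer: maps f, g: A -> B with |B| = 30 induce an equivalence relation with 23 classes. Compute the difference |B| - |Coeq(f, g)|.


The coequalizer Coeq(f, g) = B / ~ has one element per equivalence class.
|B| = 30, |Coeq(f, g)| = 23.
|B| - |Coeq(f, g)| = 30 - 23 = 7.

7


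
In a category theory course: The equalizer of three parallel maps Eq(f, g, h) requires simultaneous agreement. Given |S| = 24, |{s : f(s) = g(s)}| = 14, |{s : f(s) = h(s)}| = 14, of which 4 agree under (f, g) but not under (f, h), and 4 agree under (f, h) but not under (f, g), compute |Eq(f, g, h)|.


Eq(f, g, h) is the triple-agreement set: points in S where all three
maps take the same value. Using inclusion-exclusion on the pairwise data:
Pair (f, g) agrees on 14 points; pair (f, h) on 14 points.
Points agreeing under (f, g) but not (f, h) = 4; under (f, h) but not (f, g) = 4.
Triple-agreement = agreement-in-(f, g) minus points that agree under (f, g) but not (f, h):
|Eq(f, g, h)| = 14 - 4 = 10
(cross-check via (f, h): 14 - 4 = 10.)

10


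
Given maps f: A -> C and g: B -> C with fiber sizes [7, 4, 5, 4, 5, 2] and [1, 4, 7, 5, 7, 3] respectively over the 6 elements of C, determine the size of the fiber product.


The pullback A x_C B consists of pairs (a, b) with f(a) = g(b).
For each element c in C, the fiber product has |f^-1(c)| * |g^-1(c)| elements.
Summing over C: 7 * 1 + 4 * 4 + 5 * 7 + 4 * 5 + 5 * 7 + 2 * 3
= 7 + 16 + 35 + 20 + 35 + 6 = 119

119


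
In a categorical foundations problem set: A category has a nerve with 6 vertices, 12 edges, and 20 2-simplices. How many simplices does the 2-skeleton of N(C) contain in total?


The 2-skeleton of the nerve N(C) consists of simplices in dimensions 0, 1, 2:
  |N(C)_0| = 6 (objects)
  |N(C)_1| = 12 (morphisms)
  |N(C)_2| = 20 (composable pairs)
Total = 6 + 12 + 20 = 38

38


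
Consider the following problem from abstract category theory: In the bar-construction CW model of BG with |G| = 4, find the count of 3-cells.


In the bar-construction CW model of BG, the n-cells are indexed by
n-tuples [g_1|...|g_n] of non-identity elements of G (degenerate
simplices with some g_i = e do not contribute cells), so there are
(|G| - 1)^n n-cells.
For dim = 3 with |G| = 4:
cells = (4 - 1)^3 = 3^3 = 27

27


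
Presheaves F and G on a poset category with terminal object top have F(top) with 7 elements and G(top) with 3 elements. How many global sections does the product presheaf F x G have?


Global sections of a presheaf on a poset with terminal top satisfy
Gamma(H) ~ H(top). Presheaves admit pointwise products, so
(F x G)(top) = F(top) x G(top) (Cartesian product).
|Gamma(F x G)| = |F(top)| * |G(top)| = 7 * 3 = 21.

21


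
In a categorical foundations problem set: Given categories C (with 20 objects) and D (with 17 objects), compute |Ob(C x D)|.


The product category C x D has objects that are pairs (c, d).
Number of pairs = |Ob(C)| * |Ob(D)| = 20 * 17 = 340

340


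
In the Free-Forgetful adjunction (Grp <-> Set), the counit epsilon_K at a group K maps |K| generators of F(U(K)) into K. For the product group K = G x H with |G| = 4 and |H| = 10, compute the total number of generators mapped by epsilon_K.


The counit epsilon_K: F(U(K)) -> K of the Free-Forgetful adjunction
maps |K| generators of F(U(K)) into K. For K = G x H (the product group),
|G x H| = |G| * |H|.
Total generators mapped = 4 * 10 = 40.

40


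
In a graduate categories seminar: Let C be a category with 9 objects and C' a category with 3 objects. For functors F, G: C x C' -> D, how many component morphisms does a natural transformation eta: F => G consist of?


A natural transformation eta: F => G assigns one component morphism per
object of the domain category.
The domain is the product category C x C', so
|Ob(C x C')| = |Ob(C)| * |Ob(C')| = 9 * 3 = 27.
Therefore eta has 27 component morphisms.

27


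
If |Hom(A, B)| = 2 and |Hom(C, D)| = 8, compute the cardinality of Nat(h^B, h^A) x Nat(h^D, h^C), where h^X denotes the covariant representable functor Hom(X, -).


By the Yoneda lemma, Nat(h^B, h^A) is isomorphic to Hom(A, B),
so |Nat(h^B, h^A)| = |Hom(A, B)| and |Nat(h^D, h^C)| = |Hom(C, D)|.
|Hom(A, B)| = 2, |Hom(C, D)| = 8.
|Nat(h^B, h^A) x Nat(h^D, h^C)| = 2 * 8 = 16

16


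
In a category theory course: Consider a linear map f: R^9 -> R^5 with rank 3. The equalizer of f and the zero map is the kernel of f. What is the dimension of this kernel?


The equalizer of f and the zero map is ker(f).
By the rank-nullity theorem: dim(ker(f)) = dim(domain) - rank(f).
dim(ker(f)) = 9 - 3 = 6

6


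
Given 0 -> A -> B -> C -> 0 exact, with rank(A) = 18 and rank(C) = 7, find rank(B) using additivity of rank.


For a short exact sequence 0 -> A -> B -> C -> 0,
rank is additive: rank(B) = rank(A) + rank(C).
rank(B) = 18 + 7 = 25

25


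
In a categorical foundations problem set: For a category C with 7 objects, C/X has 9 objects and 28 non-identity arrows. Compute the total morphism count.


In the slice category C/X, objects are morphisms to X.
Identity morphisms: 9 (one per object of C/X).
Non-identity morphisms: 28.
Total = 9 + 28 = 37

37


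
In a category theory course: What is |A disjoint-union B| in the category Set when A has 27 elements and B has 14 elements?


In Set, the coproduct A + B is the disjoint union.
|A + B| = |A| + |B| = 27 + 14 = 41

41


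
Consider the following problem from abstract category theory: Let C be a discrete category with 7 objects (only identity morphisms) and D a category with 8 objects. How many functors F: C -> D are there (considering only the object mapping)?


A functor from a discrete category C to D is determined by
where each object maps. Each of the 7 objects of C can map
to any of the 8 objects of D independently.
Number of functors = 8^7 = 2097152

2097152


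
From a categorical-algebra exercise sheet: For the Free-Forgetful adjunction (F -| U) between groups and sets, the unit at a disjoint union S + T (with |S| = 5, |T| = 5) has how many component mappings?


The unit eta_X: X -> U(F(X)) of the Free-Forgetful adjunction
maps each element of X to a generator of F(X). For X = S + T (disjoint
union in Set), |S + T| = |S| + |T|.
Total mappings = 5 + 5 = 10.

10


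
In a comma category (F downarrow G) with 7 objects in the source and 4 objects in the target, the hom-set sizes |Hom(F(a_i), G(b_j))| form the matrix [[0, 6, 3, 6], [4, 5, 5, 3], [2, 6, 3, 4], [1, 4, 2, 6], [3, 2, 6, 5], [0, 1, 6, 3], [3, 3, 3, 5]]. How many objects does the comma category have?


Objects of (F downarrow G) are triples (a, b, h: F(a)->G(b)).
The count equals the sum of all entries in the hom-matrix.
sum(row 0) = 15
sum(row 1) = 17
sum(row 2) = 15
sum(row 3) = 13
sum(row 4) = 16
sum(row 5) = 10
sum(row 6) = 14
Grand total = 100

100


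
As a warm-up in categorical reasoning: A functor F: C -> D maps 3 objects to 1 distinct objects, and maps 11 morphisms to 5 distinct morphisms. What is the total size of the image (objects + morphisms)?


The image of F consists of distinct objects and distinct morphisms.
|Im(F)| on objects = 1
|Im(F)| on morphisms = 5
Total image cardinality = 1 + 5 = 6

6


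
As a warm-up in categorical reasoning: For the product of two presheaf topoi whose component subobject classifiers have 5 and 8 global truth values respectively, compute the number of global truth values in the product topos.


In a product of presheaf topoi E_1 x E_2, the subobject classifier
is Omega = Omega_1 x Omega_2 (componentwise), so
|Omega(top)| = |Omega_1(top_1)| * |Omega_2(top_2)|.
= 5 * 8 = 40.

40


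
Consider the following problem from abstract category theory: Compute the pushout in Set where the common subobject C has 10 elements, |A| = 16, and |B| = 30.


The pushout A +_C B identifies the images of C in A and B.
|A +_C B| = |A| + |B| - |C| (for injections).
= 16 + 30 - 10 = 36

36


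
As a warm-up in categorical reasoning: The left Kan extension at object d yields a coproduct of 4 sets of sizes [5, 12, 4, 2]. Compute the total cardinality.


Pointwise, the left Kan extension (Lan_F H)(d) is the colimit, indexed
by the comma category (F downarrow d), of H composed with the
projection (F downarrow d) -> C. Here that colimit is given
as a coproduct (disjoint union) of sets, so its cardinality is the
sum of the sizes of the summands.
Coproduct of sets with sizes: 5 + 12 + 4 + 2
= 23

23


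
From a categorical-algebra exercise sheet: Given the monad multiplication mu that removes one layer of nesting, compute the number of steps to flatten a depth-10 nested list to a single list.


Each application of mu: T^2 -> T removes one layer of nesting.
Starting at depth 10 (i.e., T^10(X)), we need to reach T(X).
Number of mu applications = 10 - 1 = 9

9


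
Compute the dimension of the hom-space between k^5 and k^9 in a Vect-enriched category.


In Vect-enriched categories, Hom(k^n, k^m) is the space of m x n matrices.
dim(Hom(k^5, k^9)) = 9 * 5 = 45

45


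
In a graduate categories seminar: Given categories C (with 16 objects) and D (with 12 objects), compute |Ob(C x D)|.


The product category C x D has objects that are pairs (c, d).
Number of pairs = |Ob(C)| * |Ob(D)| = 16 * 12 = 192

192


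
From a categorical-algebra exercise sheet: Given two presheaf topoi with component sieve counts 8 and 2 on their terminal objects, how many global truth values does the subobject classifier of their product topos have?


In a product of presheaf topoi E_1 x E_2, the subobject classifier
is Omega = Omega_1 x Omega_2 (componentwise), so
|Omega(top)| = |Omega_1(top_1)| * |Omega_2(top_2)|.
= 8 * 2 = 16.

16


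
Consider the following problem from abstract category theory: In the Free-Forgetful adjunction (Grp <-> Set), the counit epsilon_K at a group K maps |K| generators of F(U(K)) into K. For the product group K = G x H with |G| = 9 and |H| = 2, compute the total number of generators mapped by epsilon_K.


The counit epsilon_K: F(U(K)) -> K of the Free-Forgetful adjunction
maps |K| generators of F(U(K)) into K. For K = G x H (the product group),
|G x H| = |G| * |H|.
Total generators mapped = 9 * 2 = 18.

18


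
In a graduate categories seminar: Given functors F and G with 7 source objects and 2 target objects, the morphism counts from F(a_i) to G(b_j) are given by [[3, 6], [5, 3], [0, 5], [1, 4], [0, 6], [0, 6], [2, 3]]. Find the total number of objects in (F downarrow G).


Objects of (F downarrow G) are triples (a, b, h: F(a)->G(b)).
The count equals the sum of all entries in the hom-matrix.
sum(row 0) = 9
sum(row 1) = 8
sum(row 2) = 5
sum(row 3) = 5
sum(row 4) = 6
sum(row 5) = 6
sum(row 6) = 5
Grand total = 44

44


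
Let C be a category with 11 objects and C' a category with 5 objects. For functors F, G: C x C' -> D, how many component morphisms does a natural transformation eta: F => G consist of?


A natural transformation eta: F => G assigns one component morphism per
object of the domain category.
The domain is the product category C x C', so
|Ob(C x C')| = |Ob(C)| * |Ob(C')| = 11 * 5 = 55.
Therefore eta has 55 component morphisms.

55


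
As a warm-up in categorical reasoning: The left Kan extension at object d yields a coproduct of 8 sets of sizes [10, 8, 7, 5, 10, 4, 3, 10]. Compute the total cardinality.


Pointwise, the left Kan extension (Lan_F H)(d) is the colimit, indexed
by the comma category (F downarrow d), of H composed with the
projection (F downarrow d) -> C. Here that colimit is given
as a coproduct (disjoint union) of sets, so its cardinality is the
sum of the sizes of the summands.
Coproduct of sets with sizes: 10 + 8 + 7 + 5 + 10 + 4 + 3 + 10
= 57

57


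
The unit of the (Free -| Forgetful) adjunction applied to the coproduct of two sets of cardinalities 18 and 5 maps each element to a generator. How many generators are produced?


The unit eta_X: X -> U(F(X)) of the Free-Forgetful adjunction
maps each element of X to a generator of F(X). For X = S + T (disjoint
union in Set), |S + T| = |S| + |T|.
Total mappings = 18 + 5 = 23.

23


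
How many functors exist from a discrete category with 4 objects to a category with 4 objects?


A functor from a discrete category C to D is determined by
where each object maps. Each of the 4 objects of C can map
to any of the 4 objects of D independently.
Number of functors = 4^4 = 256

256


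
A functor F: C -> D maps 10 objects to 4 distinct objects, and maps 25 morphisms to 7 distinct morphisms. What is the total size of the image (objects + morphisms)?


The image of F consists of distinct objects and distinct morphisms.
|Im(F)| on objects = 4
|Im(F)| on morphisms = 7
Total image cardinality = 4 + 7 = 11

11


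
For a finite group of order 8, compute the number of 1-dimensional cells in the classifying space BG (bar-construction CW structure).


In the bar-construction CW model of BG, the n-cells are indexed by
n-tuples [g_1|...|g_n] of non-identity elements of G (degenerate
simplices with some g_i = e do not contribute cells), so there are
(|G| - 1)^n n-cells.
For dim = 1 with |G| = 8:
cells = (8 - 1)^1 = 7^1 = 7

7


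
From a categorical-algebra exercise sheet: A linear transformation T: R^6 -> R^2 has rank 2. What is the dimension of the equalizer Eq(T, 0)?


The equalizer of f and the zero map is ker(f).
By the rank-nullity theorem: dim(ker(f)) = dim(domain) - rank(f).
dim(ker(f)) = 6 - 2 = 4

4


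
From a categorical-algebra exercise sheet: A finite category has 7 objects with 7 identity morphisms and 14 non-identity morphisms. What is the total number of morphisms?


Each object has an identity morphism, giving 7 identities.
Adding the 14 non-identity morphisms:
Total = 7 + 14 = 21

21


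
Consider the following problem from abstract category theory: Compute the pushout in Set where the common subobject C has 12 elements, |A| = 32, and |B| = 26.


The pushout A +_C B identifies the images of C in A and B.
|A +_C B| = |A| + |B| - |C| (for injections).
= 32 + 26 - 12 = 46

46


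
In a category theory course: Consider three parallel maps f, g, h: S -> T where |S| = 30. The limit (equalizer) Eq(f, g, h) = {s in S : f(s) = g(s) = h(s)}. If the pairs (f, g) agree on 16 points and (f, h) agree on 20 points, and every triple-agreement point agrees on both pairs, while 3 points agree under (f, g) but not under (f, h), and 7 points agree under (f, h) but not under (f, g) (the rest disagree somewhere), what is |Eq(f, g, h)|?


Eq(f, g, h) is the triple-agreement set: points in S where all three
maps take the same value. Using inclusion-exclusion on the pairwise data:
Pair (f, g) agrees on 16 points; pair (f, h) on 20 points.
Points agreeing under (f, g) but not (f, h) = 3; under (f, h) but not (f, g) = 7.
Triple-agreement = agreement-in-(f, g) minus points that agree under (f, g) but not (f, h):
|Eq(f, g, h)| = 16 - 3 = 13
(cross-check via (f, h): 20 - 7 = 13.)

13


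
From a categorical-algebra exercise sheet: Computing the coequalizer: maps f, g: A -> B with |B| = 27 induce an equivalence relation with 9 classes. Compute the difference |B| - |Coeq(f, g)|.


The coequalizer Coeq(f, g) = B / ~ has one element per equivalence class.
|B| = 27, |Coeq(f, g)| = 9.
|B| - |Coeq(f, g)| = 27 - 9 = 18.

18


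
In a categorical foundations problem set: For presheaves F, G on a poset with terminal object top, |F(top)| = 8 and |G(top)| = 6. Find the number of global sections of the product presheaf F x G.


Global sections of a presheaf on a poset with terminal top satisfy
Gamma(H) ~ H(top). Presheaves admit pointwise products, so
(F x G)(top) = F(top) x G(top) (Cartesian product).
|Gamma(F x G)| = |F(top)| * |G(top)| = 8 * 6 = 48.

48


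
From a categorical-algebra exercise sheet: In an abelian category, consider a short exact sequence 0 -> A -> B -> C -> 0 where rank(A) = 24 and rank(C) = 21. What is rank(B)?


For a short exact sequence 0 -> A -> B -> C -> 0,
rank is additive: rank(B) = rank(A) + rank(C).
rank(B) = 24 + 21 = 45

45


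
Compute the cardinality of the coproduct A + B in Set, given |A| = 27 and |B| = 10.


In Set, the coproduct A + B is the disjoint union.
|A + B| = |A| + |B| = 27 + 10 = 37

37


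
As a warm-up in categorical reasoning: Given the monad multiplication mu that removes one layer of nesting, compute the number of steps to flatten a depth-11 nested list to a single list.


Each application of mu: T^2 -> T removes one layer of nesting.
Starting at depth 11 (i.e., T^11(X)), we need to reach T(X).
Number of mu applications = 11 - 1 = 10

10


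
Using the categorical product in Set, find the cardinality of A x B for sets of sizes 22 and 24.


In Set, the product A x B is the Cartesian product.
By the universal property, |A x B| = |A| * |B|.
|A x B| = 22 * 24 = 528

528


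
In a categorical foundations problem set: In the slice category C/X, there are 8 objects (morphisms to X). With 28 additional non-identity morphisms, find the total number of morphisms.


In the slice category C/X, objects are morphisms to X.
Identity morphisms: 8 (one per object of C/X).
Non-identity morphisms: 28.
Total = 8 + 28 = 36

36


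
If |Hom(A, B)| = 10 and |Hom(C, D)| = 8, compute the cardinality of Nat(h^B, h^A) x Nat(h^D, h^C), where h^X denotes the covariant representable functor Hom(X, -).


By the Yoneda lemma, Nat(h^B, h^A) is isomorphic to Hom(A, B),
so |Nat(h^B, h^A)| = |Hom(A, B)| and |Nat(h^D, h^C)| = |Hom(C, D)|.
|Hom(A, B)| = 10, |Hom(C, D)| = 8.
|Nat(h^B, h^A) x Nat(h^D, h^C)| = 10 * 8 = 80

80


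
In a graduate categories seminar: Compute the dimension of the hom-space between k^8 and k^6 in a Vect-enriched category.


In Vect-enriched categories, Hom(k^n, k^m) is the space of m x n matrices.
dim(Hom(k^8, k^6)) = 6 * 8 = 48

48


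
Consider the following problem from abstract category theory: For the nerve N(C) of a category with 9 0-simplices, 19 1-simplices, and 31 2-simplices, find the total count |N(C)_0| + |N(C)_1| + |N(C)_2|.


The 2-skeleton of the nerve N(C) consists of simplices in dimensions 0, 1, 2:
  |N(C)_0| = 9 (objects)
  |N(C)_1| = 19 (morphisms)
  |N(C)_2| = 31 (composable pairs)
Total = 9 + 19 + 31 = 59

59


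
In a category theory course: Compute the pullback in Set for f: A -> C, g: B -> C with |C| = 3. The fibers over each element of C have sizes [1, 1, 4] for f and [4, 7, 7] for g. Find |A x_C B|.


The pullback A x_C B consists of pairs (a, b) with f(a) = g(b).
For each element c in C, the fiber product has |f^-1(c)| * |g^-1(c)| elements.
Summing over C: 1 * 4 + 1 * 7 + 4 * 7
= 4 + 7 + 28 = 39

39


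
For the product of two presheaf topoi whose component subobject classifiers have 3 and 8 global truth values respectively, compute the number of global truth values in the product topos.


In a product of presheaf topoi E_1 x E_2, the subobject classifier
is Omega = Omega_1 x Omega_2 (componentwise), so
|Omega(top)| = |Omega_1(top_1)| * |Omega_2(top_2)|.
= 3 * 8 = 24.

24


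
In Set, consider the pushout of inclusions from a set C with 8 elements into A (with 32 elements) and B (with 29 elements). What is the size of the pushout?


The pushout A +_C B identifies the images of C in A and B.
|A +_C B| = |A| + |B| - |C| (for injections).
= 32 + 29 - 8 = 53

53


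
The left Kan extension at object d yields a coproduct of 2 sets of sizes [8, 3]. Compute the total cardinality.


Pointwise, the left Kan extension (Lan_F H)(d) is the colimit, indexed
by the comma category (F downarrow d), of H composed with the
projection (F downarrow d) -> C. Here that colimit is given
as a coproduct (disjoint union) of sets, so its cardinality is the
sum of the sizes of the summands.
Coproduct of sets with sizes: 8 + 3
= 11

11


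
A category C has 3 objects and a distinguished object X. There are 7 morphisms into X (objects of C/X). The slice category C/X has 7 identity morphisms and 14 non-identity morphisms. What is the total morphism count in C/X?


In the slice category C/X, objects are morphisms to X.
Identity morphisms: 7 (one per object of C/X).
Non-identity morphisms: 14.
Total = 7 + 14 = 21

21


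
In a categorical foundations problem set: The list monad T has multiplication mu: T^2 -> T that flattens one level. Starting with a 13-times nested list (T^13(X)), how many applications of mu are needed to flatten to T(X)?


Each application of mu: T^2 -> T removes one layer of nesting.
Starting at depth 13 (i.e., T^13(X)), we need to reach T(X).
Number of mu applications = 13 - 1 = 12

12


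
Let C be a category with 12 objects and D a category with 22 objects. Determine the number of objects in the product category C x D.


The product category C x D has objects that are pairs (c, d).
Number of pairs = |Ob(C)| * |Ob(D)| = 12 * 22 = 264

264


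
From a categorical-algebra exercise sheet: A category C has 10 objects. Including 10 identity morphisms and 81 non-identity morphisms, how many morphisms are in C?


Each object has an identity morphism, giving 10 identities.
Adding the 81 non-identity morphisms:
Total = 10 + 81 = 91

91


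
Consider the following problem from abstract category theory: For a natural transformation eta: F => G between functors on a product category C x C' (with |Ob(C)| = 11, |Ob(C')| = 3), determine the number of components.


A natural transformation eta: F => G assigns one component morphism per
object of the domain category.
The domain is the product category C x C', so
|Ob(C x C')| = |Ob(C)| * |Ob(C')| = 11 * 3 = 33.
Therefore eta has 33 component morphisms.

33


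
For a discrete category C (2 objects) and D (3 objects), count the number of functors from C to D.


A functor from a discrete category C to D is determined by
where each object maps. Each of the 2 objects of C can map
to any of the 3 objects of D independently.
Number of functors = 3^2 = 9

9


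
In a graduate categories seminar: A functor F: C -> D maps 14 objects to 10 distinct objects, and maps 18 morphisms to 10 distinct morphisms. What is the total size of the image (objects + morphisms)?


The image of F consists of distinct objects and distinct morphisms.
|Im(F)| on objects = 10
|Im(F)| on morphisms = 10
Total image cardinality = 10 + 10 = 20

20


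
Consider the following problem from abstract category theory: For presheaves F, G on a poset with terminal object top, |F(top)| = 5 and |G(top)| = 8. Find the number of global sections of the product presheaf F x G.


Global sections of a presheaf on a poset with terminal top satisfy
Gamma(H) ~ H(top). Presheaves admit pointwise products, so
(F x G)(top) = F(top) x G(top) (Cartesian product).
|Gamma(F x G)| = |F(top)| * |G(top)| = 5 * 8 = 40.

40


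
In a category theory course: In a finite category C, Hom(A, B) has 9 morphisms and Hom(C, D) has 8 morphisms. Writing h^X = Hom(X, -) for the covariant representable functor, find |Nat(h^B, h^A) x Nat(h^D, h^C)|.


By the Yoneda lemma, Nat(h^B, h^A) is isomorphic to Hom(A, B),
so |Nat(h^B, h^A)| = |Hom(A, B)| and |Nat(h^D, h^C)| = |Hom(C, D)|.
|Hom(A, B)| = 9, |Hom(C, D)| = 8.
|Nat(h^B, h^A) x Nat(h^D, h^C)| = 9 * 8 = 72

72


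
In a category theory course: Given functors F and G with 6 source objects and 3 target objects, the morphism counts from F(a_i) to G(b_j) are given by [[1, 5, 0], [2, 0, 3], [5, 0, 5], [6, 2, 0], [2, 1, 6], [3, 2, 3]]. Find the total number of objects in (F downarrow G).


Objects of (F downarrow G) are triples (a, b, h: F(a)->G(b)).
The count equals the sum of all entries in the hom-matrix.
sum(row 0) = 6
sum(row 1) = 5
sum(row 2) = 10
sum(row 3) = 8
sum(row 4) = 9
sum(row 5) = 8
Grand total = 46

46


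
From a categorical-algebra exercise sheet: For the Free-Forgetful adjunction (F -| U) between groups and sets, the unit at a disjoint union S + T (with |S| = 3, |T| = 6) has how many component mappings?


The unit eta_X: X -> U(F(X)) of the Free-Forgetful adjunction
maps each element of X to a generator of F(X). For X = S + T (disjoint
union in Set), |S + T| = |S| + |T|.
Total mappings = 3 + 6 = 9.

9


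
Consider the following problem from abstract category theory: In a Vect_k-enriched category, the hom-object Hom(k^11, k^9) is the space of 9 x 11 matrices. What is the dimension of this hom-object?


In Vect-enriched categories, Hom(k^n, k^m) is the space of m x n matrices.
dim(Hom(k^11, k^9)) = 9 * 11 = 99

99


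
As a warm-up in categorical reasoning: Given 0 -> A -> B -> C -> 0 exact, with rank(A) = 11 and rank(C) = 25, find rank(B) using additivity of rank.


For a short exact sequence 0 -> A -> B -> C -> 0,
rank is additive: rank(B) = rank(A) + rank(C).
rank(B) = 11 + 25 = 36

36


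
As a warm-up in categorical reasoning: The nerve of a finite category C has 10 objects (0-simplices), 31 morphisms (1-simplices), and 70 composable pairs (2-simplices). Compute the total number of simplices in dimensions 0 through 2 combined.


The 2-skeleton of the nerve N(C) consists of simplices in dimensions 0, 1, 2:
  |N(C)_0| = 10 (objects)
  |N(C)_1| = 31 (morphisms)
  |N(C)_2| = 70 (composable pairs)
Total = 10 + 31 + 70 = 111

111


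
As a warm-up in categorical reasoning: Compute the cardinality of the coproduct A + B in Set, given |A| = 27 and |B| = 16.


In Set, the coproduct A + B is the disjoint union.
|A + B| = |A| + |B| = 27 + 16 = 43

43


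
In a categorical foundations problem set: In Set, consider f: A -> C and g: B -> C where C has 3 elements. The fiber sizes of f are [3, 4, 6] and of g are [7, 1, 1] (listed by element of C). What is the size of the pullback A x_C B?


The pullback A x_C B consists of pairs (a, b) with f(a) = g(b).
For each element c in C, the fiber product has |f^-1(c)| * |g^-1(c)| elements.
Summing over C: 3 * 7 + 4 * 1 + 6 * 1
= 21 + 4 + 6 = 31

31


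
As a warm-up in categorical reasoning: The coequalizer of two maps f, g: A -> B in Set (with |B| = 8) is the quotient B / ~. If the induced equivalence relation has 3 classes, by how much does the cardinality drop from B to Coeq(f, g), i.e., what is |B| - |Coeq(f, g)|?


The coequalizer Coeq(f, g) = B / ~ has one element per equivalence class.
|B| = 8, |Coeq(f, g)| = 3.
|B| - |Coeq(f, g)| = 8 - 3 = 5.

5


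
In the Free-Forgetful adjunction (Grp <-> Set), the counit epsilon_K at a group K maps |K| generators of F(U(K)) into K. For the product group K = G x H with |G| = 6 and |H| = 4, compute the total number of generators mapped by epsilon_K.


The counit epsilon_K: F(U(K)) -> K of the Free-Forgetful adjunction
maps |K| generators of F(U(K)) into K. For K = G x H (the product group),
|G x H| = |G| * |H|.
Total generators mapped = 6 * 4 = 24.

24


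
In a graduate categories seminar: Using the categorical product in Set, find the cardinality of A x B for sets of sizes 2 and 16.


In Set, the product A x B is the Cartesian product.
By the universal property, |A x B| = |A| * |B|.
|A x B| = 2 * 16 = 32

32


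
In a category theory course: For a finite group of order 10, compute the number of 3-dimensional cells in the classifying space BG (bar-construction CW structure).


In the bar-construction CW model of BG, the n-cells are indexed by
n-tuples [g_1|...|g_n] of non-identity elements of G (degenerate
simplices with some g_i = e do not contribute cells), so there are
(|G| - 1)^n n-cells.
For dim = 3 with |G| = 10:
cells = (10 - 1)^3 = 9^3 = 729

729


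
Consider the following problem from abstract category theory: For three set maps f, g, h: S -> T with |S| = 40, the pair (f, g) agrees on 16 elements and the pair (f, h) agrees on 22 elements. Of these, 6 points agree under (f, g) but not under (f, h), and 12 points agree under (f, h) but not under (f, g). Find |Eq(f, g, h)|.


Eq(f, g, h) is the triple-agreement set: points in S where all three
maps take the same value. Using inclusion-exclusion on the pairwise data:
Pair (f, g) agrees on 16 points; pair (f, h) on 22 points.
Points agreeing under (f, g) but not (f, h) = 6; under (f, h) but not (f, g) = 12.
Triple-agreement = agreement-in-(f, g) minus points that agree under (f, g) but not (f, h):
|Eq(f, g, h)| = 16 - 6 = 10
(cross-check via (f, h): 22 - 12 = 10.)

10


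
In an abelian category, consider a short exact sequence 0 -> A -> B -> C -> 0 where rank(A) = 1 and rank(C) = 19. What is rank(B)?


For a short exact sequence 0 -> A -> B -> C -> 0,
rank is additive: rank(B) = rank(A) + rank(C).
rank(B) = 1 + 19 = 20

20


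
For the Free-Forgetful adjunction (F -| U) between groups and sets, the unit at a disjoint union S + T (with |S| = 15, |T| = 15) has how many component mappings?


The unit eta_X: X -> U(F(X)) of the Free-Forgetful adjunction
maps each element of X to a generator of F(X). For X = S + T (disjoint
union in Set), |S + T| = |S| + |T|.
Total mappings = 15 + 15 = 30.

30


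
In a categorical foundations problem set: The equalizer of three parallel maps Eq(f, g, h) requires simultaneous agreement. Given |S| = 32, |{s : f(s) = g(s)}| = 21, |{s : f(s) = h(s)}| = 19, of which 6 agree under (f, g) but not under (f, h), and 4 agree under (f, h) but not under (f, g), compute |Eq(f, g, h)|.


Eq(f, g, h) is the triple-agreement set: points in S where all three
maps take the same value. Using inclusion-exclusion on the pairwise data:
Pair (f, g) agrees on 21 points; pair (f, h) on 19 points.
Points agreeing under (f, g) but not (f, h) = 6; under (f, h) but not (f, g) = 4.
Triple-agreement = agreement-in-(f, g) minus points that agree under (f, g) but not (f, h):
|Eq(f, g, h)| = 21 - 6 = 15
(cross-check via (f, h): 19 - 4 = 15.)

15


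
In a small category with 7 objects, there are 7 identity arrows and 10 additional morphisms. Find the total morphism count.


Each object has an identity morphism, giving 7 identities.
Adding the 10 non-identity morphisms:
Total = 7 + 10 = 17

17
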